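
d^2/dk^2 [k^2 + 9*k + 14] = 2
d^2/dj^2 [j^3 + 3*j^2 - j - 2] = 6*j + 6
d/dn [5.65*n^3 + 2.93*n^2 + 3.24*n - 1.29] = 16.95*n^2 + 5.86*n + 3.24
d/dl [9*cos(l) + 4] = -9*sin(l)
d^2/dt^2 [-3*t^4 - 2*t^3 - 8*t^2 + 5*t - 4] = -36*t^2 - 12*t - 16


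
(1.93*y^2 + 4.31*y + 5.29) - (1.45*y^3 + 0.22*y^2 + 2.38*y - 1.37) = -1.45*y^3 + 1.71*y^2 + 1.93*y + 6.66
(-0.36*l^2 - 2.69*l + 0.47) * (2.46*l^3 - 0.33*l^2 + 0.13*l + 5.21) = -0.8856*l^5 - 6.4986*l^4 + 1.9971*l^3 - 2.3804*l^2 - 13.9538*l + 2.4487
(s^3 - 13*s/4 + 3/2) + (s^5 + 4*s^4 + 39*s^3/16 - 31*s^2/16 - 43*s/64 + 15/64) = s^5 + 4*s^4 + 55*s^3/16 - 31*s^2/16 - 251*s/64 + 111/64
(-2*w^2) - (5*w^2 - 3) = 3 - 7*w^2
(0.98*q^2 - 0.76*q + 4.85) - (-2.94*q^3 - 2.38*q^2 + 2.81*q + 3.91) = 2.94*q^3 + 3.36*q^2 - 3.57*q + 0.94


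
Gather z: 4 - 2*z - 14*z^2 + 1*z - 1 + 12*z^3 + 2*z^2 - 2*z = 12*z^3 - 12*z^2 - 3*z + 3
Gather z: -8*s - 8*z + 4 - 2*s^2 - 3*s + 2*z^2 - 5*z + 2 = -2*s^2 - 11*s + 2*z^2 - 13*z + 6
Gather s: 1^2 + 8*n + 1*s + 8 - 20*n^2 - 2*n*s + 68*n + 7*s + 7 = -20*n^2 + 76*n + s*(8 - 2*n) + 16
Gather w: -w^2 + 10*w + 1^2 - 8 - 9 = -w^2 + 10*w - 16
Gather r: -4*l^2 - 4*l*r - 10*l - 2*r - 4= -4*l^2 - 10*l + r*(-4*l - 2) - 4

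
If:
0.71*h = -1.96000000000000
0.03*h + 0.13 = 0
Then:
No Solution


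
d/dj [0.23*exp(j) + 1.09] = 0.23*exp(j)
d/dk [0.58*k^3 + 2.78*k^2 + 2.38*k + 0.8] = 1.74*k^2 + 5.56*k + 2.38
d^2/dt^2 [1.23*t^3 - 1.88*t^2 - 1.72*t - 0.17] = 7.38*t - 3.76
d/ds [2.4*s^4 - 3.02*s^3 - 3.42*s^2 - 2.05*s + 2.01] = 9.6*s^3 - 9.06*s^2 - 6.84*s - 2.05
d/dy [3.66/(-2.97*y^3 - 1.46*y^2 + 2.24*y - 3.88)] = (32.6106*y^2 + 10.6872*y - 8.1984)/(2.97*y^3 + 1.46*y^2 - 2.24*y + 3.88)^2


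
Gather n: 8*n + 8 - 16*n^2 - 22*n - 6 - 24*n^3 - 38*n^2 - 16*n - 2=-24*n^3 - 54*n^2 - 30*n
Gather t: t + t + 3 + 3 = 2*t + 6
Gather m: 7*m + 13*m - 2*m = 18*m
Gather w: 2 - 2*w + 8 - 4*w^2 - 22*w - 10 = -4*w^2 - 24*w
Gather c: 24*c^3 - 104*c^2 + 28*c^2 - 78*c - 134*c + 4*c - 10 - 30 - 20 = 24*c^3 - 76*c^2 - 208*c - 60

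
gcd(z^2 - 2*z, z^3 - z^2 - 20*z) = z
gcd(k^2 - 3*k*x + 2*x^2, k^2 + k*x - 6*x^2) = -k + 2*x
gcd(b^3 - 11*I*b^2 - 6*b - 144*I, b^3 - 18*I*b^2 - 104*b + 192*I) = b^2 - 14*I*b - 48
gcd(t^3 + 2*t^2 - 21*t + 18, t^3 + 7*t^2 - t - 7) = t - 1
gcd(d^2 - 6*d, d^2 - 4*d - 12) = d - 6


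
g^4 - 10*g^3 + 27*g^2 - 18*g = g*(g - 6)*(g - 3)*(g - 1)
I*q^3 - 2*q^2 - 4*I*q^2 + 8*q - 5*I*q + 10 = (q - 5)*(q + 2*I)*(I*q + I)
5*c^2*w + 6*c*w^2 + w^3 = w*(c + w)*(5*c + w)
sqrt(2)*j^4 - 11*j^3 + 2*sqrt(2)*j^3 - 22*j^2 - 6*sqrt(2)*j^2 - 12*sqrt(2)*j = j*(j + 2)*(j - 6*sqrt(2))*(sqrt(2)*j + 1)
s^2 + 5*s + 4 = (s + 1)*(s + 4)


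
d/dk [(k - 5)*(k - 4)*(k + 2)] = 3*k^2 - 14*k + 2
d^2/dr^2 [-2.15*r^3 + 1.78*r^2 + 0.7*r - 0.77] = 3.56 - 12.9*r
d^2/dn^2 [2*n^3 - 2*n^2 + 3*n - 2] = 12*n - 4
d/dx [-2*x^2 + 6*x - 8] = 6 - 4*x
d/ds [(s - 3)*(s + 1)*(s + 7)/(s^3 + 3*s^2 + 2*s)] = 2*(-s^2 + 21*s + 21)/(s^2*(s^2 + 4*s + 4))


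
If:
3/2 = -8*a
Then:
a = -3/16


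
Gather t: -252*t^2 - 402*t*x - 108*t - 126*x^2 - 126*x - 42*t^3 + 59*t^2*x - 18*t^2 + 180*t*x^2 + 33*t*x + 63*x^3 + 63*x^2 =-42*t^3 + t^2*(59*x - 270) + t*(180*x^2 - 369*x - 108) + 63*x^3 - 63*x^2 - 126*x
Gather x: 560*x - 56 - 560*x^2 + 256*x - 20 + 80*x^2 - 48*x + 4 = -480*x^2 + 768*x - 72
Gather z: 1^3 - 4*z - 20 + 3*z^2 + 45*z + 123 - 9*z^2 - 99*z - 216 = -6*z^2 - 58*z - 112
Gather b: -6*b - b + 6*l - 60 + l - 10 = -7*b + 7*l - 70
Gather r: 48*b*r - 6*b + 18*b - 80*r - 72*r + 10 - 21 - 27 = 12*b + r*(48*b - 152) - 38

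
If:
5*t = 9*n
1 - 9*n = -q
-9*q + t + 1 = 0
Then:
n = 25/198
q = 3/22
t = 5/22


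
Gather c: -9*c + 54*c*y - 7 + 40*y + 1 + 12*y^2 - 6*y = c*(54*y - 9) + 12*y^2 + 34*y - 6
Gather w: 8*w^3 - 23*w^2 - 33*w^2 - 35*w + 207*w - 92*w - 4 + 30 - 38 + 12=8*w^3 - 56*w^2 + 80*w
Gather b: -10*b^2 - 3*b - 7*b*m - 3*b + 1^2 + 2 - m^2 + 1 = -10*b^2 + b*(-7*m - 6) - m^2 + 4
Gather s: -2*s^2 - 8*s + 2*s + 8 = -2*s^2 - 6*s + 8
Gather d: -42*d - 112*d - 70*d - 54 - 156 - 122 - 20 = -224*d - 352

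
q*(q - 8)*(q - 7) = q^3 - 15*q^2 + 56*q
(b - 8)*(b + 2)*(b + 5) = b^3 - b^2 - 46*b - 80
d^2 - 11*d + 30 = (d - 6)*(d - 5)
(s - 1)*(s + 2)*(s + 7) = s^3 + 8*s^2 + 5*s - 14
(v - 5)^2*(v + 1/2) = v^3 - 19*v^2/2 + 20*v + 25/2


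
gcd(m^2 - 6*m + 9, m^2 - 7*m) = 1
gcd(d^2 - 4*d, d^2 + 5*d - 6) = 1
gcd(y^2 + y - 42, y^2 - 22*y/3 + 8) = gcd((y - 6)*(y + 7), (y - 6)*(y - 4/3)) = y - 6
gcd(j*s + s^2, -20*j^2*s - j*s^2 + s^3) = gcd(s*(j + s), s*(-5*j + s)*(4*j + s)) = s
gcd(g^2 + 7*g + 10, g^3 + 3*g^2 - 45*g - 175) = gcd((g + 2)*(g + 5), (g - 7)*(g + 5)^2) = g + 5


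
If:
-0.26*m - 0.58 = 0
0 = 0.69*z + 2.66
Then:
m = -2.23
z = -3.86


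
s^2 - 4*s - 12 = (s - 6)*(s + 2)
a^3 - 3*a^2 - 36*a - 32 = (a - 8)*(a + 1)*(a + 4)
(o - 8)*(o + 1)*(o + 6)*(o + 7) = o^4 + 6*o^3 - 57*o^2 - 398*o - 336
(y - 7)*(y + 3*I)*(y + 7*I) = y^3 - 7*y^2 + 10*I*y^2 - 21*y - 70*I*y + 147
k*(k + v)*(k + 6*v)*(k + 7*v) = k^4 + 14*k^3*v + 55*k^2*v^2 + 42*k*v^3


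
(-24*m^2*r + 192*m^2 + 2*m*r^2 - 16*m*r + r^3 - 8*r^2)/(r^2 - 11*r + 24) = (-24*m^2 + 2*m*r + r^2)/(r - 3)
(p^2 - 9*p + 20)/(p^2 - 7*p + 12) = (p - 5)/(p - 3)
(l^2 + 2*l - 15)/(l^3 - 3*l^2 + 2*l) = (l^2 + 2*l - 15)/(l*(l^2 - 3*l + 2))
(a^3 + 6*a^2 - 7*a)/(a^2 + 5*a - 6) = a*(a + 7)/(a + 6)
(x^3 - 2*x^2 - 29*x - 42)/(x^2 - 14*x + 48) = (x^3 - 2*x^2 - 29*x - 42)/(x^2 - 14*x + 48)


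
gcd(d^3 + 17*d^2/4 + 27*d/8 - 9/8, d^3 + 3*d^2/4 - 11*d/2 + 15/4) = d + 3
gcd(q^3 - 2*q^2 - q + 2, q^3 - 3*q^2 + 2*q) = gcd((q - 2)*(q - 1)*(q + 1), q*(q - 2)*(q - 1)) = q^2 - 3*q + 2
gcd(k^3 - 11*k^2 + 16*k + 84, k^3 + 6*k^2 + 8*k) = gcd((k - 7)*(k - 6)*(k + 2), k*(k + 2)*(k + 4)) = k + 2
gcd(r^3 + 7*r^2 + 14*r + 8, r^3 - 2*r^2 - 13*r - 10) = r^2 + 3*r + 2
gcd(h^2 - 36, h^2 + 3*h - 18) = h + 6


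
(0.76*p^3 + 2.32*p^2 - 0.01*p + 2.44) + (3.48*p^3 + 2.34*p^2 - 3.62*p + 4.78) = 4.24*p^3 + 4.66*p^2 - 3.63*p + 7.22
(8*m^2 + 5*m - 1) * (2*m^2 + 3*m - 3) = 16*m^4 + 34*m^3 - 11*m^2 - 18*m + 3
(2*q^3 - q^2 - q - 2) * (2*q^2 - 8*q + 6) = 4*q^5 - 18*q^4 + 18*q^3 - 2*q^2 + 10*q - 12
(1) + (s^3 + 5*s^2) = s^3 + 5*s^2 + 1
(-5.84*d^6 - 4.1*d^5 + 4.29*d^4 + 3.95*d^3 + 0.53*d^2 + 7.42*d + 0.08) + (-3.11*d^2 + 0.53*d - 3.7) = -5.84*d^6 - 4.1*d^5 + 4.29*d^4 + 3.95*d^3 - 2.58*d^2 + 7.95*d - 3.62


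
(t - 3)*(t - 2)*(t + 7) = t^3 + 2*t^2 - 29*t + 42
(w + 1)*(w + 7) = w^2 + 8*w + 7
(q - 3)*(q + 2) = q^2 - q - 6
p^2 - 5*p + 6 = (p - 3)*(p - 2)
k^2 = k^2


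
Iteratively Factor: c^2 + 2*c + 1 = (c + 1)*(c + 1)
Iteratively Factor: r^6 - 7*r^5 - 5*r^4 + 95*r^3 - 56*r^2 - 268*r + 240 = (r - 4)*(r^5 - 3*r^4 - 17*r^3 + 27*r^2 + 52*r - 60) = (r - 4)*(r - 2)*(r^4 - r^3 - 19*r^2 - 11*r + 30) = (r - 4)*(r - 2)*(r + 3)*(r^3 - 4*r^2 - 7*r + 10) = (r - 4)*(r - 2)*(r - 1)*(r + 3)*(r^2 - 3*r - 10) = (r - 5)*(r - 4)*(r - 2)*(r - 1)*(r + 3)*(r + 2)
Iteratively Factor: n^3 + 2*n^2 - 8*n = (n + 4)*(n^2 - 2*n) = (n - 2)*(n + 4)*(n)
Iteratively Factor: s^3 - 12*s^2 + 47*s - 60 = (s - 4)*(s^2 - 8*s + 15) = (s - 5)*(s - 4)*(s - 3)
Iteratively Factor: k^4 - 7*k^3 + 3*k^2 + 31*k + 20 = (k + 1)*(k^3 - 8*k^2 + 11*k + 20) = (k - 4)*(k + 1)*(k^2 - 4*k - 5) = (k - 4)*(k + 1)^2*(k - 5)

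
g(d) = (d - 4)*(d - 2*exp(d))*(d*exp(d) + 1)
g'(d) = (1 - 2*exp(d))*(d - 4)*(d*exp(d) + 1) + (d - 4)*(d - 2*exp(d))*(d*exp(d) + exp(d)) + (d - 2*exp(d))*(d*exp(d) + 1) = (d - 4)*(d + 1)*(d - 2*exp(d))*exp(d) - (d - 4)*(d*exp(d) + 1)*(2*exp(d) - 1) + (d - 2*exp(d))*(d*exp(d) + 1)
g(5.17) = -369283.12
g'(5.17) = -1129579.01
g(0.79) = 31.82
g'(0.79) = 65.85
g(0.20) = 10.60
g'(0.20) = 16.52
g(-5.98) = 58.83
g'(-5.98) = -16.43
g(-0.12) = 6.97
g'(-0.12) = 7.25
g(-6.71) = 71.30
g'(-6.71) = -17.75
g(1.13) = 65.34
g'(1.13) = 140.03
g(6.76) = -27664106.27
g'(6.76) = -69531040.23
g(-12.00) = 191.99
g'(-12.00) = -28.01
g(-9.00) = 116.87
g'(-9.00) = -22.09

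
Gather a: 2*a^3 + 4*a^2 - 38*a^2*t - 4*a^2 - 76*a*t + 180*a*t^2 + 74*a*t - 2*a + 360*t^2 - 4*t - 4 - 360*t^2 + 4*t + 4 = 2*a^3 - 38*a^2*t + a*(180*t^2 - 2*t - 2)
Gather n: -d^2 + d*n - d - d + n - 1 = -d^2 - 2*d + n*(d + 1) - 1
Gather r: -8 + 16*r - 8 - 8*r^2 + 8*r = -8*r^2 + 24*r - 16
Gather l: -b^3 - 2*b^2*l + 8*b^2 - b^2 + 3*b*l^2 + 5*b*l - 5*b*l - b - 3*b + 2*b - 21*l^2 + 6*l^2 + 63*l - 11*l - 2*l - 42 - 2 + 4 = -b^3 + 7*b^2 - 2*b + l^2*(3*b - 15) + l*(50 - 2*b^2) - 40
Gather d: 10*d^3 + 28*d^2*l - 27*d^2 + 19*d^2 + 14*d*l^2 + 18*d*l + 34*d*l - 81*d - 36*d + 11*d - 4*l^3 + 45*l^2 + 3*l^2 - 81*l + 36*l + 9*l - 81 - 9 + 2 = 10*d^3 + d^2*(28*l - 8) + d*(14*l^2 + 52*l - 106) - 4*l^3 + 48*l^2 - 36*l - 88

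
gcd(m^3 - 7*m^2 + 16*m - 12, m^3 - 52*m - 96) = 1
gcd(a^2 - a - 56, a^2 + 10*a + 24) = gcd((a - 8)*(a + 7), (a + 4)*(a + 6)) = 1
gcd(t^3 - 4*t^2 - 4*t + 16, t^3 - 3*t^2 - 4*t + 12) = t^2 - 4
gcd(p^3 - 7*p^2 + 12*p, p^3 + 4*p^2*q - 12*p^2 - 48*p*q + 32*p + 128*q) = p - 4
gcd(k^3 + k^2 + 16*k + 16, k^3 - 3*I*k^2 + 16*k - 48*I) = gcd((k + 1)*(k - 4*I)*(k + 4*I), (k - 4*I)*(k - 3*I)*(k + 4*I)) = k^2 + 16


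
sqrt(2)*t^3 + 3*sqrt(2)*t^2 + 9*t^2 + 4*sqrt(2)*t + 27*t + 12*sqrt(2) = (t + 3)*(t + 4*sqrt(2))*(sqrt(2)*t + 1)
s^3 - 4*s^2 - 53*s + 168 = (s - 8)*(s - 3)*(s + 7)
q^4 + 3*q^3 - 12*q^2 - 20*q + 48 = (q - 2)^2*(q + 3)*(q + 4)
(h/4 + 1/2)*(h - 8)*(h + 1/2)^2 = h^4/4 - 5*h^3/4 - 87*h^2/16 - 35*h/8 - 1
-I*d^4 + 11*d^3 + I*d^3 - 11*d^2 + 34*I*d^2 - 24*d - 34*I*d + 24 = (d + I)*(d + 4*I)*(d + 6*I)*(-I*d + I)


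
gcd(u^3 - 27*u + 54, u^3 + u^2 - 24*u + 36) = u^2 + 3*u - 18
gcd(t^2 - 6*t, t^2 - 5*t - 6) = t - 6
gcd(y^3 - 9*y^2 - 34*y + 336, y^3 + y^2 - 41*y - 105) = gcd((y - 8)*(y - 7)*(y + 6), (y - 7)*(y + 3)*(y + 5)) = y - 7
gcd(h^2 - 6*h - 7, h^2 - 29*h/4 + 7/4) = h - 7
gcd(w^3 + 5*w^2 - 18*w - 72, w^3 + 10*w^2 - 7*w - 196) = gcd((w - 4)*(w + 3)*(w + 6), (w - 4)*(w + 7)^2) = w - 4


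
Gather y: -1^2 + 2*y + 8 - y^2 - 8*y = -y^2 - 6*y + 7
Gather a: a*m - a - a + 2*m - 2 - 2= a*(m - 2) + 2*m - 4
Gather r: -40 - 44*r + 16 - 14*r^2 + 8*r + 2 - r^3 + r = -r^3 - 14*r^2 - 35*r - 22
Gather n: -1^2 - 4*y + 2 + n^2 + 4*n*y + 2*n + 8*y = n^2 + n*(4*y + 2) + 4*y + 1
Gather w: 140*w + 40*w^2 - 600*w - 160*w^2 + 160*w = -120*w^2 - 300*w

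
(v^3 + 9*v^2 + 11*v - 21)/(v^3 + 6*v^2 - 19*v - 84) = (v - 1)/(v - 4)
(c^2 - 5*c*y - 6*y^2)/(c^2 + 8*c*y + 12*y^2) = (c^2 - 5*c*y - 6*y^2)/(c^2 + 8*c*y + 12*y^2)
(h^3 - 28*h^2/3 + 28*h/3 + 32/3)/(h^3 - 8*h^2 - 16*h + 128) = (3*h^2 - 4*h - 4)/(3*(h^2 - 16))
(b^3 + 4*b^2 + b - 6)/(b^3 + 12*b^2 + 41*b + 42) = (b - 1)/(b + 7)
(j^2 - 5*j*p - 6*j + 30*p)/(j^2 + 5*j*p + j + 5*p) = (j^2 - 5*j*p - 6*j + 30*p)/(j^2 + 5*j*p + j + 5*p)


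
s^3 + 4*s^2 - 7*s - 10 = (s - 2)*(s + 1)*(s + 5)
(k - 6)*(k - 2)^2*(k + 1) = k^4 - 9*k^3 + 18*k^2 + 4*k - 24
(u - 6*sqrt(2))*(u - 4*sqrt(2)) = u^2 - 10*sqrt(2)*u + 48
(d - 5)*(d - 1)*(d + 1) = d^3 - 5*d^2 - d + 5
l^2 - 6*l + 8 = (l - 4)*(l - 2)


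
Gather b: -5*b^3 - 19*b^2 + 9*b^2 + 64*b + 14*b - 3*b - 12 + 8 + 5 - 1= -5*b^3 - 10*b^2 + 75*b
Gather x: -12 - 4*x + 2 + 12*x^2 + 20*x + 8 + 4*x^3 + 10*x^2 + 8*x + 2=4*x^3 + 22*x^2 + 24*x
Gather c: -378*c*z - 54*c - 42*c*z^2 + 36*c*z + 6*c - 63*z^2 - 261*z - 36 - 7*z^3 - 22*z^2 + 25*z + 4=c*(-42*z^2 - 342*z - 48) - 7*z^3 - 85*z^2 - 236*z - 32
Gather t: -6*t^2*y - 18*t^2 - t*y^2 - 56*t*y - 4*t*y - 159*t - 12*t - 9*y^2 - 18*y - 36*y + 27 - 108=t^2*(-6*y - 18) + t*(-y^2 - 60*y - 171) - 9*y^2 - 54*y - 81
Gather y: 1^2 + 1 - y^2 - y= -y^2 - y + 2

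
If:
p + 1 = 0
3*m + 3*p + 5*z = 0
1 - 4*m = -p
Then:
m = 0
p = -1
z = 3/5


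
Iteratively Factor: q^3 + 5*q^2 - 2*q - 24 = (q - 2)*(q^2 + 7*q + 12) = (q - 2)*(q + 3)*(q + 4)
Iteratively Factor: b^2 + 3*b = (b + 3)*(b)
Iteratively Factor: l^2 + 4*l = (l)*(l + 4)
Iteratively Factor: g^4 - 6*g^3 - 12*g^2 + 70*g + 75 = (g + 1)*(g^3 - 7*g^2 - 5*g + 75) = (g + 1)*(g + 3)*(g^2 - 10*g + 25) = (g - 5)*(g + 1)*(g + 3)*(g - 5)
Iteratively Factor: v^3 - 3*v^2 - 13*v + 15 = (v + 3)*(v^2 - 6*v + 5) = (v - 5)*(v + 3)*(v - 1)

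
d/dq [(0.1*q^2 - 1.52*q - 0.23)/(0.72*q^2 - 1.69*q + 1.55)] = (0.9254*q^2 + 0.6412*q - 2.7447)/(0.5184*q^4 - 2.4336*q^3 + 5.0881*q^2 - 5.239*q + 2.4025)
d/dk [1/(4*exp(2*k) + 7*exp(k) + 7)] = (-8*exp(k) - 7)*exp(k)/(4*exp(2*k) + 7*exp(k) + 7)^2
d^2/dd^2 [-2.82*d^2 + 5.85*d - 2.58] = -5.64000000000000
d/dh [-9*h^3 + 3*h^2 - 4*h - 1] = -27*h^2 + 6*h - 4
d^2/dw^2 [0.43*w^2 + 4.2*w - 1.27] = 0.860000000000000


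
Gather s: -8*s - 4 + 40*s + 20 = 32*s + 16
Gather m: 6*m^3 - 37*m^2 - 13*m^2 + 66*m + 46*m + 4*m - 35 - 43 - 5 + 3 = 6*m^3 - 50*m^2 + 116*m - 80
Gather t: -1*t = -t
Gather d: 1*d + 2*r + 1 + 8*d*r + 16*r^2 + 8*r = d*(8*r + 1) + 16*r^2 + 10*r + 1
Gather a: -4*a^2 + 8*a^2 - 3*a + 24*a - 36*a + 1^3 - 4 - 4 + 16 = 4*a^2 - 15*a + 9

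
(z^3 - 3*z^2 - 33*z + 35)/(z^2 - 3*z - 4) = (-z^3 + 3*z^2 + 33*z - 35)/(-z^2 + 3*z + 4)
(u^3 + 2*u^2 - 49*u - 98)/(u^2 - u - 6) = (u^2 - 49)/(u - 3)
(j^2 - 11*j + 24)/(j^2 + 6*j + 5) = (j^2 - 11*j + 24)/(j^2 + 6*j + 5)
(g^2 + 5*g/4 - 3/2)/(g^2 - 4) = (g - 3/4)/(g - 2)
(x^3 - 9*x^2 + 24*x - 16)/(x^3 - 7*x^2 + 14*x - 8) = (x - 4)/(x - 2)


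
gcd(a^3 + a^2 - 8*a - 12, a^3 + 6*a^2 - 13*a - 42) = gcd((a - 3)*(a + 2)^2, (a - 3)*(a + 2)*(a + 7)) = a^2 - a - 6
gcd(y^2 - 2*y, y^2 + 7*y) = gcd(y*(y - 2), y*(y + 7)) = y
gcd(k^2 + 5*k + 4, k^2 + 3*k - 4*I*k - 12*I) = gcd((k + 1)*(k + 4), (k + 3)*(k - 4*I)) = 1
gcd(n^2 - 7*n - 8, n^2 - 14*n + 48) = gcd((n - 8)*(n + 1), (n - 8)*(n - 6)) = n - 8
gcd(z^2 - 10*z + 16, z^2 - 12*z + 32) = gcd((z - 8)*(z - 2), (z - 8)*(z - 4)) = z - 8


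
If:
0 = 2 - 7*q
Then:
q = 2/7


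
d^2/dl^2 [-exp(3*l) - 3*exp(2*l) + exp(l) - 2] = (-9*exp(2*l) - 12*exp(l) + 1)*exp(l)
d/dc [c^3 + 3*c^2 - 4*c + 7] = 3*c^2 + 6*c - 4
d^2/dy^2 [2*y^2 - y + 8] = 4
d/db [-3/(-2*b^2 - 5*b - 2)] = 3*(-4*b - 5)/(2*b^2 + 5*b + 2)^2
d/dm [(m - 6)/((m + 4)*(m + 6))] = (-m^2 + 12*m + 84)/(m^4 + 20*m^3 + 148*m^2 + 480*m + 576)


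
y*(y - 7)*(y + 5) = y^3 - 2*y^2 - 35*y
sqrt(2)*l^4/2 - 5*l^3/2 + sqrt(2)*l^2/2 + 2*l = l*(l - 2*sqrt(2))*(l - sqrt(2))*(sqrt(2)*l/2 + 1/2)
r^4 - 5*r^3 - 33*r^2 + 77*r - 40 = (r - 8)*(r - 1)^2*(r + 5)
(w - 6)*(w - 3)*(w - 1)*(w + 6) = w^4 - 4*w^3 - 33*w^2 + 144*w - 108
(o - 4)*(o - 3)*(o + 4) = o^3 - 3*o^2 - 16*o + 48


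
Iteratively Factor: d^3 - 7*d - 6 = (d - 3)*(d^2 + 3*d + 2) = (d - 3)*(d + 1)*(d + 2)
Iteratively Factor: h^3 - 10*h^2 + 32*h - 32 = (h - 4)*(h^2 - 6*h + 8) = (h - 4)*(h - 2)*(h - 4)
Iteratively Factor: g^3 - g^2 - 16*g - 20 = (g + 2)*(g^2 - 3*g - 10) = (g + 2)^2*(g - 5)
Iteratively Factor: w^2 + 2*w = (w)*(w + 2)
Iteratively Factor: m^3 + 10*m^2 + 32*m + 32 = (m + 4)*(m^2 + 6*m + 8) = (m + 4)^2*(m + 2)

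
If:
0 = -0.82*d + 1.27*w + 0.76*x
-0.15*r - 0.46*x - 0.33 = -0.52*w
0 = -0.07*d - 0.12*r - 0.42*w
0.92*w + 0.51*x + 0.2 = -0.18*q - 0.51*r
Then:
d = 1.42393016709279*x + 0.432943364066011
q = 1.06251129877844*x + 0.947784578566325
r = -1.95399567848627*x - 1.23093411843702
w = 0.320962785052039*x + 0.279538235066243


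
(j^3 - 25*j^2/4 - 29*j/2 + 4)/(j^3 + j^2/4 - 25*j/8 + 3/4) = 2*(j - 8)/(2*j - 3)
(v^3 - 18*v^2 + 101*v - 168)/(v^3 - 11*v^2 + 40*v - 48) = (v^2 - 15*v + 56)/(v^2 - 8*v + 16)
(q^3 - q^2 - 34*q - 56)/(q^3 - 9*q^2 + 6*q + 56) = (q + 4)/(q - 4)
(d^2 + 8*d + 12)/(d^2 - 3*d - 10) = (d + 6)/(d - 5)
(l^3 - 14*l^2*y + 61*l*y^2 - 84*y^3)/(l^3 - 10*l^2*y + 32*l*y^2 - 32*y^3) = (l^2 - 10*l*y + 21*y^2)/(l^2 - 6*l*y + 8*y^2)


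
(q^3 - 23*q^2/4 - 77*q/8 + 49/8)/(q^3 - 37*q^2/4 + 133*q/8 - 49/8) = (4*q + 7)/(4*q - 7)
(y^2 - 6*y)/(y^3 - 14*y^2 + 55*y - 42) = y/(y^2 - 8*y + 7)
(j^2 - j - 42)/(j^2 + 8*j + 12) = (j - 7)/(j + 2)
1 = 1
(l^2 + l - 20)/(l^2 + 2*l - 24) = (l + 5)/(l + 6)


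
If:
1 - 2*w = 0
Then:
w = 1/2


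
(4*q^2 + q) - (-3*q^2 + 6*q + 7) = 7*q^2 - 5*q - 7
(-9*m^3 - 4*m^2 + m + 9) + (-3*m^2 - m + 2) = -9*m^3 - 7*m^2 + 11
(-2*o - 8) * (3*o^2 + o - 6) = -6*o^3 - 26*o^2 + 4*o + 48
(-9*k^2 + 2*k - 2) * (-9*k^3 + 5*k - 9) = 81*k^5 - 18*k^4 - 27*k^3 + 91*k^2 - 28*k + 18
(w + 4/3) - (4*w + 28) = -3*w - 80/3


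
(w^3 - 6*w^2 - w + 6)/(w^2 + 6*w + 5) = (w^2 - 7*w + 6)/(w + 5)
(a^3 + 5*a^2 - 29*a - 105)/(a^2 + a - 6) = (a^2 + 2*a - 35)/(a - 2)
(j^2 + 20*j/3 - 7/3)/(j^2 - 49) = (j - 1/3)/(j - 7)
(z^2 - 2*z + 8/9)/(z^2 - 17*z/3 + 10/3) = (z - 4/3)/(z - 5)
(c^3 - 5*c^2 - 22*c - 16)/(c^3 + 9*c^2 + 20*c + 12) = (c - 8)/(c + 6)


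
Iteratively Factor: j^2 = (j)*(j)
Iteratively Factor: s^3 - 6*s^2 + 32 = (s + 2)*(s^2 - 8*s + 16) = (s - 4)*(s + 2)*(s - 4)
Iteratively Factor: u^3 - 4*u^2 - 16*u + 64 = (u - 4)*(u^2 - 16) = (u - 4)*(u + 4)*(u - 4)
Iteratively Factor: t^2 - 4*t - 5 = (t + 1)*(t - 5)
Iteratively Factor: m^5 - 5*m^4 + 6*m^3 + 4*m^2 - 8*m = (m - 2)*(m^4 - 3*m^3 + 4*m) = (m - 2)^2*(m^3 - m^2 - 2*m) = m*(m - 2)^2*(m^2 - m - 2) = m*(m - 2)^3*(m + 1)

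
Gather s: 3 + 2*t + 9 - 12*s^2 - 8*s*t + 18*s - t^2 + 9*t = -12*s^2 + s*(18 - 8*t) - t^2 + 11*t + 12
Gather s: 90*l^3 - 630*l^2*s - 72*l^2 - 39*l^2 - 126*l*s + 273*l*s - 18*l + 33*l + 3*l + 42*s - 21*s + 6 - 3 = 90*l^3 - 111*l^2 + 18*l + s*(-630*l^2 + 147*l + 21) + 3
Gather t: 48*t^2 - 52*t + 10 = 48*t^2 - 52*t + 10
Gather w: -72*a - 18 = -72*a - 18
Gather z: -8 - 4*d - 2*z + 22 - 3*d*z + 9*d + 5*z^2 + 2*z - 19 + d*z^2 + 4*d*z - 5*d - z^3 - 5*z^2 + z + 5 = d*z^2 - z^3 + z*(d + 1)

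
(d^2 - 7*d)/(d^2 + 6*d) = (d - 7)/(d + 6)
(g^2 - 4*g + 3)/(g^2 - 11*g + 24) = (g - 1)/(g - 8)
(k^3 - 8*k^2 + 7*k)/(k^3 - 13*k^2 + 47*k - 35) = k/(k - 5)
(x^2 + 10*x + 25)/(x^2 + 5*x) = (x + 5)/x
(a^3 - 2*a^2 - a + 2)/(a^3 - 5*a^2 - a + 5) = (a - 2)/(a - 5)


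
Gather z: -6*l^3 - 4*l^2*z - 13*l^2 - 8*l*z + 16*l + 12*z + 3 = -6*l^3 - 13*l^2 + 16*l + z*(-4*l^2 - 8*l + 12) + 3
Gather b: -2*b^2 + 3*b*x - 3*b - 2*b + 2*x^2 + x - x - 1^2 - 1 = -2*b^2 + b*(3*x - 5) + 2*x^2 - 2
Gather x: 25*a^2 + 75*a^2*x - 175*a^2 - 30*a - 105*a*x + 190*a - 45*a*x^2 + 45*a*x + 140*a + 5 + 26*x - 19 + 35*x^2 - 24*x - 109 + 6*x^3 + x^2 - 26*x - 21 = -150*a^2 + 300*a + 6*x^3 + x^2*(36 - 45*a) + x*(75*a^2 - 60*a - 24) - 144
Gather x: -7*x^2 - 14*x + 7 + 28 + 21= -7*x^2 - 14*x + 56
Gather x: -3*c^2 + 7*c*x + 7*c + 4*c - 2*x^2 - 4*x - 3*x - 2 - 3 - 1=-3*c^2 + 11*c - 2*x^2 + x*(7*c - 7) - 6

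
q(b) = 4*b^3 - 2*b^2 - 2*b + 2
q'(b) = 12*b^2 - 4*b - 2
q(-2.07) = -37.91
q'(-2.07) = 57.70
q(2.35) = 38.17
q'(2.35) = 54.87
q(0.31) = 1.31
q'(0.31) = -2.09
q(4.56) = 330.57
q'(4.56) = 229.28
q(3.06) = 91.76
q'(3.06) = 98.12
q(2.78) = 66.92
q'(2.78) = 79.62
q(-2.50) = -68.00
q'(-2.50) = 83.00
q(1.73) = 13.27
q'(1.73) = 26.99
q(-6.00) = -922.00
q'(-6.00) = 454.00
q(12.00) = 6602.00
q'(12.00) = 1678.00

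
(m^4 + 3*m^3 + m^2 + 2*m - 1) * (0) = 0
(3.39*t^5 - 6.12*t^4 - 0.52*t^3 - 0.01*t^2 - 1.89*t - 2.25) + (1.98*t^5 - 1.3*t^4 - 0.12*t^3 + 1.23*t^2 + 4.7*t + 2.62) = 5.37*t^5 - 7.42*t^4 - 0.64*t^3 + 1.22*t^2 + 2.81*t + 0.37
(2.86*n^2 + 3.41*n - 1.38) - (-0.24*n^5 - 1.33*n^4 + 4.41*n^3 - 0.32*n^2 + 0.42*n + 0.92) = 0.24*n^5 + 1.33*n^4 - 4.41*n^3 + 3.18*n^2 + 2.99*n - 2.3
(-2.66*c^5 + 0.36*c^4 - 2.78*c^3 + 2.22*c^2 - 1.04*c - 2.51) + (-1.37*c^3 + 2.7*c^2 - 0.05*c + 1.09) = -2.66*c^5 + 0.36*c^4 - 4.15*c^3 + 4.92*c^2 - 1.09*c - 1.42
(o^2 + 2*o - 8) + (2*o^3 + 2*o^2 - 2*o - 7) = 2*o^3 + 3*o^2 - 15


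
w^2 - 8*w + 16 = (w - 4)^2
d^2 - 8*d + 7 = (d - 7)*(d - 1)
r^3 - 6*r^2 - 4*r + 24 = (r - 6)*(r - 2)*(r + 2)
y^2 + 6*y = y*(y + 6)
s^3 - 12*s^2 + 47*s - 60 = (s - 5)*(s - 4)*(s - 3)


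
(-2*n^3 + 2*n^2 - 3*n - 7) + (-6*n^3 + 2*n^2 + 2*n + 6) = -8*n^3 + 4*n^2 - n - 1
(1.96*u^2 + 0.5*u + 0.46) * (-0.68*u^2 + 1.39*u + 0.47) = -1.3328*u^4 + 2.3844*u^3 + 1.3034*u^2 + 0.8744*u + 0.2162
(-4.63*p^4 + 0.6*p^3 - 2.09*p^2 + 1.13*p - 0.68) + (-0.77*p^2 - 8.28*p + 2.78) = -4.63*p^4 + 0.6*p^3 - 2.86*p^2 - 7.15*p + 2.1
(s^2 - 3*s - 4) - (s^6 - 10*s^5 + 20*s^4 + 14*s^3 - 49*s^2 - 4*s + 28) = -s^6 + 10*s^5 - 20*s^4 - 14*s^3 + 50*s^2 + s - 32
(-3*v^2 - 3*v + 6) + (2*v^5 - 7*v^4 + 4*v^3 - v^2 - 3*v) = 2*v^5 - 7*v^4 + 4*v^3 - 4*v^2 - 6*v + 6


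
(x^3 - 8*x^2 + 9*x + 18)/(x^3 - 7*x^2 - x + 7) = (x^2 - 9*x + 18)/(x^2 - 8*x + 7)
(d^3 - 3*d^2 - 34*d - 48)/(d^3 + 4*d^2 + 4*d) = (d^2 - 5*d - 24)/(d*(d + 2))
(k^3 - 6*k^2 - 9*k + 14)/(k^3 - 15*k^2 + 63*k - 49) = (k + 2)/(k - 7)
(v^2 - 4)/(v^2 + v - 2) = (v - 2)/(v - 1)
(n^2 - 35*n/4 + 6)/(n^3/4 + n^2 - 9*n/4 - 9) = (4*n^2 - 35*n + 24)/(n^3 + 4*n^2 - 9*n - 36)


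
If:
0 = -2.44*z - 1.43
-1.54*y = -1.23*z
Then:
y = -0.47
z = -0.59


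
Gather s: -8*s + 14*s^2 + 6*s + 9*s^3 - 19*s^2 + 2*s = 9*s^3 - 5*s^2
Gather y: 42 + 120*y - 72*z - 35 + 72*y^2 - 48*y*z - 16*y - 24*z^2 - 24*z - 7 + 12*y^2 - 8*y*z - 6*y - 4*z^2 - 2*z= 84*y^2 + y*(98 - 56*z) - 28*z^2 - 98*z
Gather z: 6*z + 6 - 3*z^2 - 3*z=-3*z^2 + 3*z + 6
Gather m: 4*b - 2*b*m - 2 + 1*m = 4*b + m*(1 - 2*b) - 2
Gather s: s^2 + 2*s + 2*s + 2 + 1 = s^2 + 4*s + 3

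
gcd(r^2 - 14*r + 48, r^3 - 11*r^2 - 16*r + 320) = r - 8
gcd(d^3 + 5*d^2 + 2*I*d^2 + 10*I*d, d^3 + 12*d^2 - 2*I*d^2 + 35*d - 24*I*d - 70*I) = d + 5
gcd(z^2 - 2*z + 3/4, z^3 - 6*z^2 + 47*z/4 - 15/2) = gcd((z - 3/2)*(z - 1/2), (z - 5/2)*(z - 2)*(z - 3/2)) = z - 3/2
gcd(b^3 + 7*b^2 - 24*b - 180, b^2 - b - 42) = b + 6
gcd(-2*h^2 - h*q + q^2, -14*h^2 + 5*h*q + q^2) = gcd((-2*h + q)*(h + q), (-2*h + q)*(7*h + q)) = -2*h + q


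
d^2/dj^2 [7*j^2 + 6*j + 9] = 14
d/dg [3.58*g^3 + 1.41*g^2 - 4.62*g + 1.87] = 10.74*g^2 + 2.82*g - 4.62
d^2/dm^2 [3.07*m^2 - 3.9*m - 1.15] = 6.14000000000000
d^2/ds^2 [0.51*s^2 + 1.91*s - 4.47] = 1.02000000000000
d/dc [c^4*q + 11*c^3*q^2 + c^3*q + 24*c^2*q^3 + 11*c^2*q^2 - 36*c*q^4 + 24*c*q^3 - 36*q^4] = q*(4*c^3 + 33*c^2*q + 3*c^2 + 48*c*q^2 + 22*c*q - 36*q^3 + 24*q^2)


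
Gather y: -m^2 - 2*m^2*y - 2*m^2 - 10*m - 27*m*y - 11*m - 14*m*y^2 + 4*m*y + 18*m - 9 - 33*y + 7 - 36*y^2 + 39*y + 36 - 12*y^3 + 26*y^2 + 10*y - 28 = -3*m^2 - 3*m - 12*y^3 + y^2*(-14*m - 10) + y*(-2*m^2 - 23*m + 16) + 6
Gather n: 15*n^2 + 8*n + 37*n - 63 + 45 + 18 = 15*n^2 + 45*n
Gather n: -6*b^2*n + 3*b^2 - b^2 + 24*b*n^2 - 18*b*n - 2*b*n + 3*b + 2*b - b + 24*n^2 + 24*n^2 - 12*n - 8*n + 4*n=2*b^2 + 4*b + n^2*(24*b + 48) + n*(-6*b^2 - 20*b - 16)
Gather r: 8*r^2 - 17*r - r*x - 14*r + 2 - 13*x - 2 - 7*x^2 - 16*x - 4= 8*r^2 + r*(-x - 31) - 7*x^2 - 29*x - 4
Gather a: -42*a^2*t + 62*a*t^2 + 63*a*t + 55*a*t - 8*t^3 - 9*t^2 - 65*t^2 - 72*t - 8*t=-42*a^2*t + a*(62*t^2 + 118*t) - 8*t^3 - 74*t^2 - 80*t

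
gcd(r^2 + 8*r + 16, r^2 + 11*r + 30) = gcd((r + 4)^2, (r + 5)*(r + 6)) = 1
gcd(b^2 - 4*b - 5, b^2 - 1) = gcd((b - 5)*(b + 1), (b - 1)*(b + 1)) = b + 1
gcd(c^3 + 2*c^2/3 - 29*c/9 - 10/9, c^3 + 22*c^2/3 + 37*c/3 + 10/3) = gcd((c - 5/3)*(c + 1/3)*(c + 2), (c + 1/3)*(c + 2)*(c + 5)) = c^2 + 7*c/3 + 2/3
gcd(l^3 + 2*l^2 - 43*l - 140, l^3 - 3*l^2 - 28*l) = l^2 - 3*l - 28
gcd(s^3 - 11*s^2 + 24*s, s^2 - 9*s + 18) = s - 3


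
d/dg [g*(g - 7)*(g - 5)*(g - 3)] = 4*g^3 - 45*g^2 + 142*g - 105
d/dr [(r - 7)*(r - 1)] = 2*r - 8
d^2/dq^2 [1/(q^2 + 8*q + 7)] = 2*(-q^2 - 8*q + 4*(q + 4)^2 - 7)/(q^2 + 8*q + 7)^3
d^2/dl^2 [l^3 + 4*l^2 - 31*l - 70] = 6*l + 8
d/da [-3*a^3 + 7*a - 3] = 7 - 9*a^2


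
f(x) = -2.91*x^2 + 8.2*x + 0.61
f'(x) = 8.2 - 5.82*x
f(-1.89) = -25.28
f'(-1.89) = 19.20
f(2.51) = 2.86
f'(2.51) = -6.41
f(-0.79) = -7.68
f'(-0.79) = 12.80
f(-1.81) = -23.77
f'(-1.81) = 18.73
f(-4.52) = -95.91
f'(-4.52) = 34.51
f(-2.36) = -34.95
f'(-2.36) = 21.94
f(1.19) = 6.25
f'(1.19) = 1.27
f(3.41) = -5.27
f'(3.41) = -11.65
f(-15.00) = -777.14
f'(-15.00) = 95.50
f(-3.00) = -50.18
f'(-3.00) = 25.66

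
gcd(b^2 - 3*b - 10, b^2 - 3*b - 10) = b^2 - 3*b - 10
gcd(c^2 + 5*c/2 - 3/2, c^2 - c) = 1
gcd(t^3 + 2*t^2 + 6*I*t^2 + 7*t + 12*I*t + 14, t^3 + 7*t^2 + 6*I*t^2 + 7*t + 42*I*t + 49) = t^2 + 6*I*t + 7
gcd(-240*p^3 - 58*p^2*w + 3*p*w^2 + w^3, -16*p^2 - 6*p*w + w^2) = 8*p - w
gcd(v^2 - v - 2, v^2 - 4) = v - 2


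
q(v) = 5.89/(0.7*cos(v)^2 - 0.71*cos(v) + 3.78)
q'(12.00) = -0.11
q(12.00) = 1.60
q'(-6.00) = 0.07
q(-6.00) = 1.57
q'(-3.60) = -0.21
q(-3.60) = 1.18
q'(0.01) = 0.00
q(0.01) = 1.56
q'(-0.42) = -0.10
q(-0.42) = 1.59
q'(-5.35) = 0.04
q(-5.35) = 1.63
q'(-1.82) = 0.38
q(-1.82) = 1.47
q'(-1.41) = 0.21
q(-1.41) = 1.60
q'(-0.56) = -0.11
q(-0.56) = 1.60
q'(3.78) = 0.28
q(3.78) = 1.23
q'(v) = 5.89*(1.4*sin(v)*cos(v) - 0.71*sin(v))/(0.7*cos(v)^2 - 0.71*cos(v) + 3.78)^2 = (8.246*cos(v) - 4.1819)*sin(v)/(0.7*cos(v)^2 - 0.71*cos(v) + 3.78)^2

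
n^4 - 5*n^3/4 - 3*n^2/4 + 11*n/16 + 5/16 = (n - 5/4)*(n - 1)*(n + 1/2)^2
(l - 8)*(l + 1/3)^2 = l^3 - 22*l^2/3 - 47*l/9 - 8/9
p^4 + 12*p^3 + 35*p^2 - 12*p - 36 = (p - 1)*(p + 1)*(p + 6)^2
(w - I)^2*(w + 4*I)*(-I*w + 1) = -I*w^4 + 3*w^3 - 5*I*w^2 + 3*w - 4*I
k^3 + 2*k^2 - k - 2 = (k - 1)*(k + 1)*(k + 2)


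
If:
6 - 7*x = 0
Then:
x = 6/7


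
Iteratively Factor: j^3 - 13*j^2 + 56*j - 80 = (j - 4)*(j^2 - 9*j + 20) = (j - 5)*(j - 4)*(j - 4)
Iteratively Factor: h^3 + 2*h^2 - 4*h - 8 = (h + 2)*(h^2 - 4) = (h - 2)*(h + 2)*(h + 2)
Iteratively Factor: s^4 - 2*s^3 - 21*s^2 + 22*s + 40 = (s - 2)*(s^3 - 21*s - 20) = (s - 2)*(s + 1)*(s^2 - s - 20) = (s - 2)*(s + 1)*(s + 4)*(s - 5)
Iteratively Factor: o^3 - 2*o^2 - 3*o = (o + 1)*(o^2 - 3*o) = o*(o + 1)*(o - 3)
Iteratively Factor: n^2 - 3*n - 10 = (n + 2)*(n - 5)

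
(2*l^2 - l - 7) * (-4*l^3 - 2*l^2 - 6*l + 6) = -8*l^5 + 18*l^3 + 32*l^2 + 36*l - 42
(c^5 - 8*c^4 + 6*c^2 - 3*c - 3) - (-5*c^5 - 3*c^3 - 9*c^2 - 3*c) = 6*c^5 - 8*c^4 + 3*c^3 + 15*c^2 - 3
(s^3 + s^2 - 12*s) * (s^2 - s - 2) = s^5 - 15*s^3 + 10*s^2 + 24*s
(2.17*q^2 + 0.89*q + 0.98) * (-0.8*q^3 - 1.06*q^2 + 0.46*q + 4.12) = -1.736*q^5 - 3.0122*q^4 - 0.7292*q^3 + 8.311*q^2 + 4.1176*q + 4.0376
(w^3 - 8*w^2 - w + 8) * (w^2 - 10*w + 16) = w^5 - 18*w^4 + 95*w^3 - 110*w^2 - 96*w + 128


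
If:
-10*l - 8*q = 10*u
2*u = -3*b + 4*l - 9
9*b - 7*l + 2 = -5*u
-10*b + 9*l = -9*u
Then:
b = 144/37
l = 1085/222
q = -200/37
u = -125/222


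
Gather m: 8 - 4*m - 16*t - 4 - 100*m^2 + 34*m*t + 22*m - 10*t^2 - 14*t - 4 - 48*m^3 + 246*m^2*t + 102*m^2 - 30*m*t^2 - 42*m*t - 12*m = -48*m^3 + m^2*(246*t + 2) + m*(-30*t^2 - 8*t + 6) - 10*t^2 - 30*t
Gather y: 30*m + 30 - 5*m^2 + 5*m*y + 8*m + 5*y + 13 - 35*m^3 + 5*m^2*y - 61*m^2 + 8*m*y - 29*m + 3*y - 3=-35*m^3 - 66*m^2 + 9*m + y*(5*m^2 + 13*m + 8) + 40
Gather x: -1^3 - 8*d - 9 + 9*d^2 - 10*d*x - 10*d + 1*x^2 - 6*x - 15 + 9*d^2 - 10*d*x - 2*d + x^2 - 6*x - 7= 18*d^2 - 20*d + 2*x^2 + x*(-20*d - 12) - 32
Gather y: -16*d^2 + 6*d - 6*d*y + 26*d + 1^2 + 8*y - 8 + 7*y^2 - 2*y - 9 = -16*d^2 + 32*d + 7*y^2 + y*(6 - 6*d) - 16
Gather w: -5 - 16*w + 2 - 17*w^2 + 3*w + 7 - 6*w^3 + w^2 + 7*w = -6*w^3 - 16*w^2 - 6*w + 4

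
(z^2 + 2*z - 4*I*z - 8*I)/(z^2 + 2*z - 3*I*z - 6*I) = (z - 4*I)/(z - 3*I)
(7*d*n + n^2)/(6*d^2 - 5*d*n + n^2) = n*(7*d + n)/(6*d^2 - 5*d*n + n^2)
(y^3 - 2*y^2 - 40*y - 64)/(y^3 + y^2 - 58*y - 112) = (y + 4)/(y + 7)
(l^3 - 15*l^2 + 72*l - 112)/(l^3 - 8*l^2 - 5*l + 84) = (l - 4)/(l + 3)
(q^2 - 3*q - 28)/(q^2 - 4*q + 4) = (q^2 - 3*q - 28)/(q^2 - 4*q + 4)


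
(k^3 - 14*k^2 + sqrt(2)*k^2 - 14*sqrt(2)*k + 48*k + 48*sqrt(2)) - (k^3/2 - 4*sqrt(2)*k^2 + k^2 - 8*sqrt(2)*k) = k^3/2 - 15*k^2 + 5*sqrt(2)*k^2 - 6*sqrt(2)*k + 48*k + 48*sqrt(2)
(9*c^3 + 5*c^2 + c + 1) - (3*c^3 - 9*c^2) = 6*c^3 + 14*c^2 + c + 1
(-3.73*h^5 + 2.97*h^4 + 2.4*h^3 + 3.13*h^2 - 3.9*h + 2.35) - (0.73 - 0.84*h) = -3.73*h^5 + 2.97*h^4 + 2.4*h^3 + 3.13*h^2 - 3.06*h + 1.62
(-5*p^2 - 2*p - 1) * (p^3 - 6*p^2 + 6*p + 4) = -5*p^5 + 28*p^4 - 19*p^3 - 26*p^2 - 14*p - 4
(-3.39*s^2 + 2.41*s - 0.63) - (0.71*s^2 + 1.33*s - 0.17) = -4.1*s^2 + 1.08*s - 0.46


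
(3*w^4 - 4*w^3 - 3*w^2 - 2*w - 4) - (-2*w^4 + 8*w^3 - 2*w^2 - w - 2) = 5*w^4 - 12*w^3 - w^2 - w - 2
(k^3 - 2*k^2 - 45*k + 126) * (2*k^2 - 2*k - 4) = 2*k^5 - 6*k^4 - 90*k^3 + 350*k^2 - 72*k - 504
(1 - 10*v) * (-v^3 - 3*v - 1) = 10*v^4 - v^3 + 30*v^2 + 7*v - 1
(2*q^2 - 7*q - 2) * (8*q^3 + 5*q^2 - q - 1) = 16*q^5 - 46*q^4 - 53*q^3 - 5*q^2 + 9*q + 2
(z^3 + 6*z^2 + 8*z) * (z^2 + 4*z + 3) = z^5 + 10*z^4 + 35*z^3 + 50*z^2 + 24*z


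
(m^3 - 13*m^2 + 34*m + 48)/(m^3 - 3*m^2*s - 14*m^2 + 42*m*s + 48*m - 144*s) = (-m - 1)/(-m + 3*s)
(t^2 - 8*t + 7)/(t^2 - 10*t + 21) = (t - 1)/(t - 3)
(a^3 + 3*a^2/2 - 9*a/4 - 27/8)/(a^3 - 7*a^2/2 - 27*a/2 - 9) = (a^2 - 9/4)/(a^2 - 5*a - 6)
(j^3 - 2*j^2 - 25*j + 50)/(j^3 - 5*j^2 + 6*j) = (j^2 - 25)/(j*(j - 3))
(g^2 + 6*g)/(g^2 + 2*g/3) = 3*(g + 6)/(3*g + 2)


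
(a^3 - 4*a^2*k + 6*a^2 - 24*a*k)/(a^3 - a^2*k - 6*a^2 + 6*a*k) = (a^2 - 4*a*k + 6*a - 24*k)/(a^2 - a*k - 6*a + 6*k)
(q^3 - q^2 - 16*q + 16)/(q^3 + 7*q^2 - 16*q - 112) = (q - 1)/(q + 7)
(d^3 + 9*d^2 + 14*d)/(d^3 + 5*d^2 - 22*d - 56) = d/(d - 4)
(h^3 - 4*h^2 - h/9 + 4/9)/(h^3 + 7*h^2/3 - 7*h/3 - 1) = (3*h^2 - 13*h + 4)/(3*(h^2 + 2*h - 3))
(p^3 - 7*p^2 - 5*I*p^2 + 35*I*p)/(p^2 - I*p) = (p^2 - 7*p - 5*I*p + 35*I)/(p - I)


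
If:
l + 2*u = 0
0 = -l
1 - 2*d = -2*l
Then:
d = 1/2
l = 0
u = 0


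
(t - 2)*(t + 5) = t^2 + 3*t - 10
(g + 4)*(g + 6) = g^2 + 10*g + 24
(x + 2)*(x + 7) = x^2 + 9*x + 14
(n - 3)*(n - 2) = n^2 - 5*n + 6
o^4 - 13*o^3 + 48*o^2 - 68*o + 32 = (o - 8)*(o - 2)^2*(o - 1)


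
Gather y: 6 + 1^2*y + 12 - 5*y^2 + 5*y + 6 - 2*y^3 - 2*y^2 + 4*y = -2*y^3 - 7*y^2 + 10*y + 24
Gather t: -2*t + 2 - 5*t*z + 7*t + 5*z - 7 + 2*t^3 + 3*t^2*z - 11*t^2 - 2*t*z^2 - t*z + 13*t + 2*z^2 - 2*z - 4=2*t^3 + t^2*(3*z - 11) + t*(-2*z^2 - 6*z + 18) + 2*z^2 + 3*z - 9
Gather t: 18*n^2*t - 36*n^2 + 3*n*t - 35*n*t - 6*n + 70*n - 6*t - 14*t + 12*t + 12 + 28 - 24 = -36*n^2 + 64*n + t*(18*n^2 - 32*n - 8) + 16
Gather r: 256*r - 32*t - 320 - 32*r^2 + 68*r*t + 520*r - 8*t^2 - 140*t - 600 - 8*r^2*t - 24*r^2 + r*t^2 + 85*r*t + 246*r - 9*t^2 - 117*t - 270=r^2*(-8*t - 56) + r*(t^2 + 153*t + 1022) - 17*t^2 - 289*t - 1190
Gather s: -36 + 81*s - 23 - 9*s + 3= 72*s - 56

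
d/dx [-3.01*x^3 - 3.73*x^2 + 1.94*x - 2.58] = -9.03*x^2 - 7.46*x + 1.94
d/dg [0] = 0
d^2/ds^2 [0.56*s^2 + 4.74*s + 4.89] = 1.12000000000000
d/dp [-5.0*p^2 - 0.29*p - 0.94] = -10.0*p - 0.29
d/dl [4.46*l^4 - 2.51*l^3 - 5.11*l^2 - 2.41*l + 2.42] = 17.84*l^3 - 7.53*l^2 - 10.22*l - 2.41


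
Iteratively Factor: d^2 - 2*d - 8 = (d - 4)*(d + 2)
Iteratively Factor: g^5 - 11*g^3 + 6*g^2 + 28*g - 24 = (g + 3)*(g^4 - 3*g^3 - 2*g^2 + 12*g - 8) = (g - 1)*(g + 3)*(g^3 - 2*g^2 - 4*g + 8) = (g - 1)*(g + 2)*(g + 3)*(g^2 - 4*g + 4) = (g - 2)*(g - 1)*(g + 2)*(g + 3)*(g - 2)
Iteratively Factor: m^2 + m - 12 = (m - 3)*(m + 4)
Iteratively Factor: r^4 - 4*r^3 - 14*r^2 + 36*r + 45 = (r + 3)*(r^3 - 7*r^2 + 7*r + 15) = (r - 3)*(r + 3)*(r^2 - 4*r - 5) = (r - 3)*(r + 1)*(r + 3)*(r - 5)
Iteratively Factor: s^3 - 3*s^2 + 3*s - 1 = (s - 1)*(s^2 - 2*s + 1) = (s - 1)^2*(s - 1)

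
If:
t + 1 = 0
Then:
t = -1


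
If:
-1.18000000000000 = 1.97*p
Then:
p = -0.60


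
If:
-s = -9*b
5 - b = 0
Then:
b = 5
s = 45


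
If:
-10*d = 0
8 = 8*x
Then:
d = 0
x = 1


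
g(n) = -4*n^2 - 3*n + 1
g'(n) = -8*n - 3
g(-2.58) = -17.89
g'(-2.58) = 17.64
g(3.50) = -58.50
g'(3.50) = -31.00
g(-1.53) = -3.77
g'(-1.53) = 9.24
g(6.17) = -169.79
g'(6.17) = -52.36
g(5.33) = -128.63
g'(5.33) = -45.64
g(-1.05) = -0.26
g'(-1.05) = 5.40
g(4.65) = -99.44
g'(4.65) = -40.20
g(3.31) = -52.75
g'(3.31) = -29.48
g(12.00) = -611.00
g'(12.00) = -99.00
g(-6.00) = -125.00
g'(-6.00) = 45.00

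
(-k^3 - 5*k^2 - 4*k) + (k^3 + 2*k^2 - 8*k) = -3*k^2 - 12*k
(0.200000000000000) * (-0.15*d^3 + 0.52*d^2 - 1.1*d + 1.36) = -0.03*d^3 + 0.104*d^2 - 0.22*d + 0.272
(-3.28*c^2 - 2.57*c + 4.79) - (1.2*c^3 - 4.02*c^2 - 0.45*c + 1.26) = -1.2*c^3 + 0.74*c^2 - 2.12*c + 3.53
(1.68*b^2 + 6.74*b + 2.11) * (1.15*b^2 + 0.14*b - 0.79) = 1.932*b^4 + 7.9862*b^3 + 2.0429*b^2 - 5.0292*b - 1.6669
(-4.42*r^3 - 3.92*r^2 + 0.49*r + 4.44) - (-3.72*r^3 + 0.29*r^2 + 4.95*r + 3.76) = -0.7*r^3 - 4.21*r^2 - 4.46*r + 0.680000000000001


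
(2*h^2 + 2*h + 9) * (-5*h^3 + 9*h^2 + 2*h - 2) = -10*h^5 + 8*h^4 - 23*h^3 + 81*h^2 + 14*h - 18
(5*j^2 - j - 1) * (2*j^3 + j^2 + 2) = 10*j^5 + 3*j^4 - 3*j^3 + 9*j^2 - 2*j - 2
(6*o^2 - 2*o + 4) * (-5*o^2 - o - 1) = -30*o^4 + 4*o^3 - 24*o^2 - 2*o - 4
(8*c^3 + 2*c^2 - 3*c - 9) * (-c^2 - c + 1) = -8*c^5 - 10*c^4 + 9*c^3 + 14*c^2 + 6*c - 9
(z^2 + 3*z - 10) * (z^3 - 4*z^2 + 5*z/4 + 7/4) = z^5 - z^4 - 83*z^3/4 + 91*z^2/2 - 29*z/4 - 35/2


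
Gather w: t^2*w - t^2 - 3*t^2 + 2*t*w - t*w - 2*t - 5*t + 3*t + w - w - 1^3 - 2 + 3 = -4*t^2 - 4*t + w*(t^2 + t)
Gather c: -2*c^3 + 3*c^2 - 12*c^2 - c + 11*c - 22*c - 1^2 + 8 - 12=-2*c^3 - 9*c^2 - 12*c - 5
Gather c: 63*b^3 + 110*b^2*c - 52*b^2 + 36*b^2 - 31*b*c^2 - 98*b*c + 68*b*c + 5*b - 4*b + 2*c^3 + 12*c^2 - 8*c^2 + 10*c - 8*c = 63*b^3 - 16*b^2 + b + 2*c^3 + c^2*(4 - 31*b) + c*(110*b^2 - 30*b + 2)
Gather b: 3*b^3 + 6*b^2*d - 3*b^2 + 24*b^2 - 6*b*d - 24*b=3*b^3 + b^2*(6*d + 21) + b*(-6*d - 24)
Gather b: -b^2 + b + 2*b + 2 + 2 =-b^2 + 3*b + 4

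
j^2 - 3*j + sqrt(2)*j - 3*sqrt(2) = (j - 3)*(j + sqrt(2))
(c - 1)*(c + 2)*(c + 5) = c^3 + 6*c^2 + 3*c - 10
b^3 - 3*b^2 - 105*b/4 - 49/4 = (b - 7)*(b + 1/2)*(b + 7/2)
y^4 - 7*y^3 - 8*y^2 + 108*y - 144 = (y - 6)*(y - 3)*(y - 2)*(y + 4)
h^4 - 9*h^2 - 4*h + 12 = (h - 3)*(h - 1)*(h + 2)^2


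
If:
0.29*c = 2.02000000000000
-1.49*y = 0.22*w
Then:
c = 6.97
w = -6.77272727272727*y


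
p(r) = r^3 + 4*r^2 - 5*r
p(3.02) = 48.93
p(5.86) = 309.29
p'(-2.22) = -7.97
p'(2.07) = 24.41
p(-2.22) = 19.87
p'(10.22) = 390.11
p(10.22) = 1434.16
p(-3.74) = 22.34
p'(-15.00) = 550.00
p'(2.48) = 33.29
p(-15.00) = -2400.00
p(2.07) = 15.66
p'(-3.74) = 7.04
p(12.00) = 2244.00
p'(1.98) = 22.60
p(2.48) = 27.45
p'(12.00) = 523.00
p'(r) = 3*r^2 + 8*r - 5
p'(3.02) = 46.52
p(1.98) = 13.54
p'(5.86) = 144.90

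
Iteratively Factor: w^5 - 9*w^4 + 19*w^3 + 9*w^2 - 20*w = (w - 1)*(w^4 - 8*w^3 + 11*w^2 + 20*w) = (w - 5)*(w - 1)*(w^3 - 3*w^2 - 4*w) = w*(w - 5)*(w - 1)*(w^2 - 3*w - 4) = w*(w - 5)*(w - 1)*(w + 1)*(w - 4)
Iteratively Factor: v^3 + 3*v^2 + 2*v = (v)*(v^2 + 3*v + 2) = v*(v + 2)*(v + 1)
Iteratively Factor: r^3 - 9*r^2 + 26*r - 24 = (r - 3)*(r^2 - 6*r + 8) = (r - 4)*(r - 3)*(r - 2)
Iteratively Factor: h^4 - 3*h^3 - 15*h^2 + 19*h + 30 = (h + 3)*(h^3 - 6*h^2 + 3*h + 10) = (h - 2)*(h + 3)*(h^2 - 4*h - 5) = (h - 2)*(h + 1)*(h + 3)*(h - 5)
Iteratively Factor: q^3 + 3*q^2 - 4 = (q - 1)*(q^2 + 4*q + 4) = (q - 1)*(q + 2)*(q + 2)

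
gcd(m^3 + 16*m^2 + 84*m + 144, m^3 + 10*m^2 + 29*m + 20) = m + 4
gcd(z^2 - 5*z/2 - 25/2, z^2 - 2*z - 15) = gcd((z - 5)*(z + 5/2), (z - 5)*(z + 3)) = z - 5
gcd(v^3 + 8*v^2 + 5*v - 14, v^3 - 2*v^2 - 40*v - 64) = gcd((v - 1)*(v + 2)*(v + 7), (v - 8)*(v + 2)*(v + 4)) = v + 2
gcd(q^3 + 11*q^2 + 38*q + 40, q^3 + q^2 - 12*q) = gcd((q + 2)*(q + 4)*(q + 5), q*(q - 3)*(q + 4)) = q + 4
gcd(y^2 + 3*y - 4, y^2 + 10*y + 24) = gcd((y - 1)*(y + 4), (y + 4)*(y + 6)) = y + 4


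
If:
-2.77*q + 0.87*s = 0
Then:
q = 0.314079422382672*s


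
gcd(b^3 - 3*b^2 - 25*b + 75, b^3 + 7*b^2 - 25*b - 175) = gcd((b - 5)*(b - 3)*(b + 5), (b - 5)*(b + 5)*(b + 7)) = b^2 - 25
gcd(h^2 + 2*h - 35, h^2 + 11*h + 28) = h + 7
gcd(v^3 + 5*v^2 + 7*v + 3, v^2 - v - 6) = 1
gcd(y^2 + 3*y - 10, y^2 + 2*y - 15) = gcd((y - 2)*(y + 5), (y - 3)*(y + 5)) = y + 5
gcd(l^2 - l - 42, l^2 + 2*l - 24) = l + 6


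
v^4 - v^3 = v^3*(v - 1)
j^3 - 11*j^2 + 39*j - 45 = (j - 5)*(j - 3)^2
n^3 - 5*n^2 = n^2*(n - 5)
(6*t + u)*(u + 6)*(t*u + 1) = 6*t^2*u^2 + 36*t^2*u + t*u^3 + 6*t*u^2 + 6*t*u + 36*t + u^2 + 6*u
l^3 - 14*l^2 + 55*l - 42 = (l - 7)*(l - 6)*(l - 1)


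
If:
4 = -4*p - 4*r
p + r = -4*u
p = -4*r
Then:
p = -4/3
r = 1/3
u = 1/4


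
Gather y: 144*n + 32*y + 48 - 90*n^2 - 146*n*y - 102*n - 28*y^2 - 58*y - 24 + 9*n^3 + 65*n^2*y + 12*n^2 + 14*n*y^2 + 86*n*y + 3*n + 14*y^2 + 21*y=9*n^3 - 78*n^2 + 45*n + y^2*(14*n - 14) + y*(65*n^2 - 60*n - 5) + 24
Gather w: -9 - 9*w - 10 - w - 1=-10*w - 20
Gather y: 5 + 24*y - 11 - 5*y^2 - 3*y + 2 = -5*y^2 + 21*y - 4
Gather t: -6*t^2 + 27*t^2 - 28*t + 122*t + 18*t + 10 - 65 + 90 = 21*t^2 + 112*t + 35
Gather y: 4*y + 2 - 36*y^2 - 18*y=-36*y^2 - 14*y + 2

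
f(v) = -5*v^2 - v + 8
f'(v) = -10*v - 1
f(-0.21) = 7.99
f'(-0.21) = 1.10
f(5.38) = -142.10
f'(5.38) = -54.80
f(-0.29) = 7.87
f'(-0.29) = 1.90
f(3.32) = -50.43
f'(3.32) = -34.20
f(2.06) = -15.28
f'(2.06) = -21.60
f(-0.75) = 5.94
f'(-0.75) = 6.50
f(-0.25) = 7.94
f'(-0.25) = 1.50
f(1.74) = -8.88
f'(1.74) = -18.40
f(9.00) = -406.00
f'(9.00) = -91.00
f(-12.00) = -700.00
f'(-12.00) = 119.00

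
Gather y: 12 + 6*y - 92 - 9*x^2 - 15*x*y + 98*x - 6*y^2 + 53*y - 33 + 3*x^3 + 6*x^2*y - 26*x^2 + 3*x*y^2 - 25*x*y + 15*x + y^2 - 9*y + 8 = 3*x^3 - 35*x^2 + 113*x + y^2*(3*x - 5) + y*(6*x^2 - 40*x + 50) - 105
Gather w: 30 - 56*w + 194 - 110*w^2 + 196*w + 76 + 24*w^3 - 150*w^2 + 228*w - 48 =24*w^3 - 260*w^2 + 368*w + 252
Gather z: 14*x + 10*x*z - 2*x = 10*x*z + 12*x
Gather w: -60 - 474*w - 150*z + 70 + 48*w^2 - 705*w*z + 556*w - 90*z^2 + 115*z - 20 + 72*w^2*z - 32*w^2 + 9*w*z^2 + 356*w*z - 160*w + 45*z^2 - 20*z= w^2*(72*z + 16) + w*(9*z^2 - 349*z - 78) - 45*z^2 - 55*z - 10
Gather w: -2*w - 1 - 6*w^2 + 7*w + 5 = -6*w^2 + 5*w + 4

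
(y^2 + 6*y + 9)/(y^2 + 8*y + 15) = (y + 3)/(y + 5)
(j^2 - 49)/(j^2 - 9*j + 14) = (j + 7)/(j - 2)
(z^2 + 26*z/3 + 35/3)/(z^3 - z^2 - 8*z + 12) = (z^2 + 26*z/3 + 35/3)/(z^3 - z^2 - 8*z + 12)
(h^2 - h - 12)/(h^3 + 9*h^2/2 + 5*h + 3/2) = 2*(h - 4)/(2*h^2 + 3*h + 1)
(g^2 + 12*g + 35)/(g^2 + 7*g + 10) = (g + 7)/(g + 2)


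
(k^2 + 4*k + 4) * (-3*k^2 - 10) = -3*k^4 - 12*k^3 - 22*k^2 - 40*k - 40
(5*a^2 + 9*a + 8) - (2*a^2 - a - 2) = 3*a^2 + 10*a + 10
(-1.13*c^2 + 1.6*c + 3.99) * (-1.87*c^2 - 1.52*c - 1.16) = 2.1131*c^4 - 1.2744*c^3 - 8.5825*c^2 - 7.9208*c - 4.6284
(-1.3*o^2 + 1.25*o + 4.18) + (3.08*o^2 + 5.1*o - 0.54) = 1.78*o^2 + 6.35*o + 3.64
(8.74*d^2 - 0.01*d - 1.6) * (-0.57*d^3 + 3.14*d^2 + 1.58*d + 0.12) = -4.9818*d^5 + 27.4493*d^4 + 14.6898*d^3 - 3.991*d^2 - 2.5292*d - 0.192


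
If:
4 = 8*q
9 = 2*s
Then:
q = 1/2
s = 9/2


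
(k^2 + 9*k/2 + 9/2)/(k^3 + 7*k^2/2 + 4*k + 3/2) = (k + 3)/(k^2 + 2*k + 1)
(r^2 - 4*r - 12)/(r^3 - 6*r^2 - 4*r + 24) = 1/(r - 2)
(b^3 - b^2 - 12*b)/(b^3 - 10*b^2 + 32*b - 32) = b*(b + 3)/(b^2 - 6*b + 8)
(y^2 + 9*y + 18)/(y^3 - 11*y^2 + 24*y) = (y^2 + 9*y + 18)/(y*(y^2 - 11*y + 24))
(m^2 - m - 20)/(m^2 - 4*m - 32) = (m - 5)/(m - 8)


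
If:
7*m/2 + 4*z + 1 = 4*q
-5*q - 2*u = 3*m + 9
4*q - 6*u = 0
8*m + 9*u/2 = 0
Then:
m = 81/125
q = -216/125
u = -144/125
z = -509/200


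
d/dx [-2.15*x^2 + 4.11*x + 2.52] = 4.11 - 4.3*x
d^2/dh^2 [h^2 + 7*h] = 2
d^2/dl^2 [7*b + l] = 0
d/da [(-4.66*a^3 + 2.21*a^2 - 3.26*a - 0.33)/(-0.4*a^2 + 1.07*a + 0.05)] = (1.864*a^4 - 9.9724*a^3 + 0.361700000000001*a^2 - 0.0430000000000001*a + 0.1901)/(0.16*a^4 - 0.856*a^3 + 1.1049*a^2 + 0.107*a + 0.0025)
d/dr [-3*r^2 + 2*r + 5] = 2 - 6*r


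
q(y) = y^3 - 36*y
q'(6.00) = 72.00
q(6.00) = 0.00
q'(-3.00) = -9.00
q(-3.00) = 81.00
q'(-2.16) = -22.00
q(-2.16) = 67.68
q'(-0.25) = -35.81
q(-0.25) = 8.98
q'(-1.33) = -30.69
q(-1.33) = 45.53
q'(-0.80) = -34.08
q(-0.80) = 28.29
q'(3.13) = -6.61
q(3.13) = -82.02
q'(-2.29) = -20.27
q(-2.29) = 70.43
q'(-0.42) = -35.47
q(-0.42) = 15.05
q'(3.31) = -3.13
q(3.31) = -82.90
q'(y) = 3*y^2 - 36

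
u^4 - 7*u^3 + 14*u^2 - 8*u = u*(u - 4)*(u - 2)*(u - 1)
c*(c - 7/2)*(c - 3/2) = c^3 - 5*c^2 + 21*c/4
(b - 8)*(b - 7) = b^2 - 15*b + 56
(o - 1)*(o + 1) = o^2 - 1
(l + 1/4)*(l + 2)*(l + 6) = l^3 + 33*l^2/4 + 14*l + 3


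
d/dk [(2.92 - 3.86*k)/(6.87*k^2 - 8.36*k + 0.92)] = (26.5182*k^2 - 40.1208*k + 20.86)/(47.1969*k^4 - 114.8664*k^3 + 82.5304*k^2 - 15.3824*k + 0.8464)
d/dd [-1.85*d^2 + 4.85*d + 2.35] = 4.85 - 3.7*d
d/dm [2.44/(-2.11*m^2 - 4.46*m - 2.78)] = (10.2968*m + 10.8824)/(2.11*m^2 + 4.46*m + 2.78)^2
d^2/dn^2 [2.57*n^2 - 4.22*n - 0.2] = 5.14000000000000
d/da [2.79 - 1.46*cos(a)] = 1.46*sin(a)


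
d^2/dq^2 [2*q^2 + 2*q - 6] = 4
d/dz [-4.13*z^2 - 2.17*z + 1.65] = -8.26*z - 2.17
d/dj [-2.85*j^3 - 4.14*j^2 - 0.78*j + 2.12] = -8.55*j^2 - 8.28*j - 0.78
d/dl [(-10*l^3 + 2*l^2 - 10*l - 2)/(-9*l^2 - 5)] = 2*(45*l^4 + 30*l^2 - 28*l + 25)/(81*l^4 + 90*l^2 + 25)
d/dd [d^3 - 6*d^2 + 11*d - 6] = 3*d^2 - 12*d + 11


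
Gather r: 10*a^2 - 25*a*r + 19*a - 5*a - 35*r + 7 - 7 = 10*a^2 + 14*a + r*(-25*a - 35)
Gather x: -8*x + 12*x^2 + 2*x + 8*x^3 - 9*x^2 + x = 8*x^3 + 3*x^2 - 5*x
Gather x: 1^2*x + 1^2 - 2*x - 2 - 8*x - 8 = -9*x - 9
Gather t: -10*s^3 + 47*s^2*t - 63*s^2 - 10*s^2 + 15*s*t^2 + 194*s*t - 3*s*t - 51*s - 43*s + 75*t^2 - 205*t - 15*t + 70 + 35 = -10*s^3 - 73*s^2 - 94*s + t^2*(15*s + 75) + t*(47*s^2 + 191*s - 220) + 105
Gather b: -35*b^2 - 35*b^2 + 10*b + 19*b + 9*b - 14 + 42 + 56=-70*b^2 + 38*b + 84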